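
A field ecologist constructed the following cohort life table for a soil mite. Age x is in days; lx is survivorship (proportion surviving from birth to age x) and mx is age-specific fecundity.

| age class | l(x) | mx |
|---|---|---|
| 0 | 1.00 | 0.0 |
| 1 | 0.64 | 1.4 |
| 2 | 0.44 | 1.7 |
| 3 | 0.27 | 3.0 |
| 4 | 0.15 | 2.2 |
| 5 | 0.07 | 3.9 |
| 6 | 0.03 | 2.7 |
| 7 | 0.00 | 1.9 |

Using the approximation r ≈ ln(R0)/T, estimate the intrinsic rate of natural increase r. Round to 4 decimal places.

R0 = Σ lx·mx = 0 + 0.896 + 0.748 + 0.81 + 0.33 + 0.273 + 0.081 + 0 = 3.138
Σ x·lx·mx = 7.993; T = 7.993/3.138 = 2.54716…
r ≈ ln(R0)/T = ln(3.138)/2.54716… = 0.448964… → 0.4490

0.4490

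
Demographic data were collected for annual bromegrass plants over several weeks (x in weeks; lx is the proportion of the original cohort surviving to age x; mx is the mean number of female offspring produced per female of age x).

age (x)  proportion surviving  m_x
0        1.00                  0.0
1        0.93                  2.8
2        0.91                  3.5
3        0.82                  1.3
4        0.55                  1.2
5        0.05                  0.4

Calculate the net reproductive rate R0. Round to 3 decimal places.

7.535

lx·mx by age: 0, 2.604, 3.185, 1.066, 0.66, 0.02
R0 = Σ lx·mx = 7.535 → 7.535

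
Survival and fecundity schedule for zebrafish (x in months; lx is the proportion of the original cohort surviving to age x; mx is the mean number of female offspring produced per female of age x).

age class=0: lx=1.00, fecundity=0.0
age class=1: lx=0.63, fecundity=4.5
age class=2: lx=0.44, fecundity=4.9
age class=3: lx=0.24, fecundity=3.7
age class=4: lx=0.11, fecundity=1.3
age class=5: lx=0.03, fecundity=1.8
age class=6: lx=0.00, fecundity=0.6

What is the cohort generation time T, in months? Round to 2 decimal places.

lx·mx: 0, 2.835, 2.156, 0.888, 0.143, 0.054, 0 → R0 = 6.076
x·lx·mx: 0, 2.835, 4.312, 2.664, 0.572, 0.27, 0 → Σ = 10.653
T = 10.653 / 6.076 = 1.753292… → 1.75

1.75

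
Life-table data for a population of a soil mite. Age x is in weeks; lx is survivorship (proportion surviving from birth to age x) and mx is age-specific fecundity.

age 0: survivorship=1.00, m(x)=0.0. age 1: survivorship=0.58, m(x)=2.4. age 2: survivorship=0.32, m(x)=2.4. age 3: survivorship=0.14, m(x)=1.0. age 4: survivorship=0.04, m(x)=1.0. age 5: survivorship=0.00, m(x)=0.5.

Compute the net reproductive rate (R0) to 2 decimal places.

2.34

lx·mx by age: 0, 1.392, 0.768, 0.14, 0.04, 0
R0 = Σ lx·mx = 2.34 → 2.34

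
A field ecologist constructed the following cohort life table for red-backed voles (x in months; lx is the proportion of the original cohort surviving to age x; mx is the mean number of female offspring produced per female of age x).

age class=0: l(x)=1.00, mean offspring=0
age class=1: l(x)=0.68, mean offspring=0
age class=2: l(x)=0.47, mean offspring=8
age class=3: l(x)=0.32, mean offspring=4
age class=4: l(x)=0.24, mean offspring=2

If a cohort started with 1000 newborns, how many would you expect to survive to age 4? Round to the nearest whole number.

Expected survivors = N0 · l_4 = 1000 × 0.24 = 240 → 240

240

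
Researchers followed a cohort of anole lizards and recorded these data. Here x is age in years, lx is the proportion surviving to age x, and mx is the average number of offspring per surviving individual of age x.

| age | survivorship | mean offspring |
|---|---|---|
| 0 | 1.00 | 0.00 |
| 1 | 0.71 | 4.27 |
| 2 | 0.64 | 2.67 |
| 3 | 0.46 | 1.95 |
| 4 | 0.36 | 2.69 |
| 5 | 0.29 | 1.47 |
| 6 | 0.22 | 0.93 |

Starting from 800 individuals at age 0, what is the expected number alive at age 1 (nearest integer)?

Expected survivors = N0 · l_1 = 800 × 0.71 = 568 → 568

568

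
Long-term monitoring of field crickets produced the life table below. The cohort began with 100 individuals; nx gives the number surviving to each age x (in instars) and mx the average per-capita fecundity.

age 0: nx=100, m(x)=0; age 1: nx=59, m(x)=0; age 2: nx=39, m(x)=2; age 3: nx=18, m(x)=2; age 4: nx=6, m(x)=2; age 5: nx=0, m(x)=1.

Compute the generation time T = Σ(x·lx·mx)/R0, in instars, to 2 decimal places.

lx = nx/n0 = nx/100: 1, 0.59, 0.39, 0.18, 0.06, 0
lx·mx: 0, 0, 0.78, 0.36, 0.12, 0 → R0 = 1.26
x·lx·mx: 0, 0, 1.56, 1.08, 0.48, 0 → Σ = 3.12
T = 3.12 / 1.26 = 2.47619… → 2.48

2.48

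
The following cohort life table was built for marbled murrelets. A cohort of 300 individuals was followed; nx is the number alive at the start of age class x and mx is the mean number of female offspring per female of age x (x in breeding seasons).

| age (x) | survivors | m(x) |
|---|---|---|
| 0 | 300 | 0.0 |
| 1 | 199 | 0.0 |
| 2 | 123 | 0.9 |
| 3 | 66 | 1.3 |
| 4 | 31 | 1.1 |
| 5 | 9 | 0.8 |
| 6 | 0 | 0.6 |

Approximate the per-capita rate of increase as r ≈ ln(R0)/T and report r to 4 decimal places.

lx = nx/n0 = nx/300: 1, 0.66333…, 0.41, 0.22, 0.10333…, 0.03, 0
R0 = Σ lx·mx = 0 + 0 + 0.369 + 0.286 + 0.11367… + 0.024 + 0 = 0.792667…
Σ x·lx·mx = 2.170667…; T = 2.170667…/0.792667… = 2.73844…
r ≈ ln(R0)/T = ln(0.792667…)/2.73844… = -0.084849… → -0.0848

-0.0848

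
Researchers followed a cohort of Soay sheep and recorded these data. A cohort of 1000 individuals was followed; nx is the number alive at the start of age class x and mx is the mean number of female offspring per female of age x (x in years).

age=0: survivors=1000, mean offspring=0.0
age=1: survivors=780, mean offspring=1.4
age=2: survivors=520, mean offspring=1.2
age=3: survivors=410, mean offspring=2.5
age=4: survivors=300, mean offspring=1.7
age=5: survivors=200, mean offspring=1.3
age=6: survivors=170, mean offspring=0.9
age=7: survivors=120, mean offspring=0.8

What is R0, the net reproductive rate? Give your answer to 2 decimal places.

3.76

lx = nx/n0 = nx/1000: 1, 0.78, 0.52, 0.41, 0.3, 0.2, 0.17, 0.12
lx·mx by age: 0, 1.092, 0.624, 1.025, 0.51, 0.26, 0.153, 0.096
R0 = Σ lx·mx = 3.76 → 3.76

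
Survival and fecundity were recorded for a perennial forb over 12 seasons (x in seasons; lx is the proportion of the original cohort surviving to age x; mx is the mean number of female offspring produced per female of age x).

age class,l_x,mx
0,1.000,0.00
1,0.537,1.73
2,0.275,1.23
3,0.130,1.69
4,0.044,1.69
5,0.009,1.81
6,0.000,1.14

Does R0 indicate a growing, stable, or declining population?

growing

R0 = Σ lx·mx = 0 + 0.92901 + 0.33825 + 0.2197 + 0.07436 + 0.01629 + 0 = 1.57761
R0 > 1, so the population is growing.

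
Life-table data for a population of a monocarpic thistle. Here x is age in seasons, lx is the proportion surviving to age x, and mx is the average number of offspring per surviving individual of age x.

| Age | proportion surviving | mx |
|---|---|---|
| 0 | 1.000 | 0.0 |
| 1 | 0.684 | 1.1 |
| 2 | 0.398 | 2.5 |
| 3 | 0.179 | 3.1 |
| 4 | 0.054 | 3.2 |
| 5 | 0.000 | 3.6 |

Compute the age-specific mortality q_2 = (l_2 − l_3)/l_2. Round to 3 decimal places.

0.550

q_2 = (l_2 − l_3) / l_2 = (0.398 − 0.179) / 0.398
     = 0.219 / 0.398 = 0.550251… → 0.550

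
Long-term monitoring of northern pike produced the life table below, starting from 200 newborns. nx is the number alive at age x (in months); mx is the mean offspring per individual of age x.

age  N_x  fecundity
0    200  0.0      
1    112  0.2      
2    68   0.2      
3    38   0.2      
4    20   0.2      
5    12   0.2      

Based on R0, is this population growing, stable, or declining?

declining

lx = nx/n0 = nx/200: 1, 0.56, 0.34, 0.19, 0.1, 0.06
R0 = Σ lx·mx = 0 + 0.112 + 0.068 + 0.038 + 0.02 + 0.012 = 0.25
R0 < 1, so the population is declining.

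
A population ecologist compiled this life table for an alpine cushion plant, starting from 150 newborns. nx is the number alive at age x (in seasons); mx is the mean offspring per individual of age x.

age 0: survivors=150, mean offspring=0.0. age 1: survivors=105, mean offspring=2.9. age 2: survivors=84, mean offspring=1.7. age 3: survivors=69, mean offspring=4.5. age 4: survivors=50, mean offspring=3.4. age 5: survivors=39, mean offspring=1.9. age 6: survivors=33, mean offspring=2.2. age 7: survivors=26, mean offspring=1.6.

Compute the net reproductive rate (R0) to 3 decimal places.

lx = nx/n0 = nx/150: 1, 0.7, 0.56, 0.46, 0.33333…, 0.26, 0.22, 0.17333…
lx·mx by age: 0, 2.03, 0.952, 2.07, 1.133333…, 0.494, 0.484, 0.277333…
R0 = Σ lx·mx = 7.440667… → 7.441

7.441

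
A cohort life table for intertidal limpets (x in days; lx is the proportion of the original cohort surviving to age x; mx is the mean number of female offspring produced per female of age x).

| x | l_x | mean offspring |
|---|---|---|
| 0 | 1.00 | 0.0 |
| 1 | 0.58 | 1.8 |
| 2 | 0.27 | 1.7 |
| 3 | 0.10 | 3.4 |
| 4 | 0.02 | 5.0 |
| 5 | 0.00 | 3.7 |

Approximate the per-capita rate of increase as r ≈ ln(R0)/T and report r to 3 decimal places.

R0 = Σ lx·mx = 0 + 1.044 + 0.459 + 0.34 + 0.1 + 0 = 1.943
Σ x·lx·mx = 3.382; T = 3.382/1.943 = 1.74061…
r ≈ ln(R0)/T = ln(1.943)/1.74061… = 0.38161… → 0.382

0.382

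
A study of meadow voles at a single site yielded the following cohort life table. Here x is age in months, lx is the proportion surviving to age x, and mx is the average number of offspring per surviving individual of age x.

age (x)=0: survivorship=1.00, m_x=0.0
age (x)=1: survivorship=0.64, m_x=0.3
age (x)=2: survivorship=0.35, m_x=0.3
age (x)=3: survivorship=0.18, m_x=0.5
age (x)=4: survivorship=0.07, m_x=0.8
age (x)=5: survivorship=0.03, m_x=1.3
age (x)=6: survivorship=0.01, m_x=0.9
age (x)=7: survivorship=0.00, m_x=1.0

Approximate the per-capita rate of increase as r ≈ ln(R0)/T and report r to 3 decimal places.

R0 = Σ lx·mx = 0 + 0.192 + 0.105 + 0.09 + 0.056 + 0.039 + 0.009 + 0 = 0.491
Σ x·lx·mx = 1.145; T = 1.145/0.491 = 2.33198…
r ≈ ln(R0)/T = ln(0.491)/2.33198… = -0.30503… → -0.305

-0.305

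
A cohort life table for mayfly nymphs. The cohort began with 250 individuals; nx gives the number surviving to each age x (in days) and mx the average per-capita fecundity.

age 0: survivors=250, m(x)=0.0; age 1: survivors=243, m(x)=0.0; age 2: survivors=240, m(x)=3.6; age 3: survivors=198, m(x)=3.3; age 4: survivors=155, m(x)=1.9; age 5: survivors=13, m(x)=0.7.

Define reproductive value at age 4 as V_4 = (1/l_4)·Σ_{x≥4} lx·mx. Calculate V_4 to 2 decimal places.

lx = nx/n0 = nx/250: 1, 0.972, 0.96, 0.792, 0.62, 0.052
lx·mx for x ≥ 4: 1.178, 0.0364 → sum = 1.2144
V_4 = 1.2144 / l_4 = 1.2144 / 0.62 = 1.95871… → 1.96

1.96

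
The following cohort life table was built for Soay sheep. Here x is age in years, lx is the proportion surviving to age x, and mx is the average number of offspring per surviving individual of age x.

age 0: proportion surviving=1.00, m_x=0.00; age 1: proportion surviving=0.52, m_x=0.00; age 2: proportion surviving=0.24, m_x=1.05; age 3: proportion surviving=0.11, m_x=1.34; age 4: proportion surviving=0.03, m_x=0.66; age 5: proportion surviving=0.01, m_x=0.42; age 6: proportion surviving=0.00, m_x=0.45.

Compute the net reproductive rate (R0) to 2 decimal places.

lx·mx by age: 0, 0, 0.252, 0.1474, 0.0198, 0.0042, 0
R0 = Σ lx·mx = 0.4234 → 0.42

0.42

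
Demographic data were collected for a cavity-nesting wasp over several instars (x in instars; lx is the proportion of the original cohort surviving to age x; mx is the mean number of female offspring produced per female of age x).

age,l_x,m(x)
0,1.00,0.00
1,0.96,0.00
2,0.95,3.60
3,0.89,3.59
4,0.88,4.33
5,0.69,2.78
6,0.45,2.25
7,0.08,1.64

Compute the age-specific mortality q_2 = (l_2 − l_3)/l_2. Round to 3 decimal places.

0.063

q_2 = (l_2 − l_3) / l_2 = (0.95 − 0.89) / 0.95
     = 0.06 / 0.95 = 0.063158… → 0.063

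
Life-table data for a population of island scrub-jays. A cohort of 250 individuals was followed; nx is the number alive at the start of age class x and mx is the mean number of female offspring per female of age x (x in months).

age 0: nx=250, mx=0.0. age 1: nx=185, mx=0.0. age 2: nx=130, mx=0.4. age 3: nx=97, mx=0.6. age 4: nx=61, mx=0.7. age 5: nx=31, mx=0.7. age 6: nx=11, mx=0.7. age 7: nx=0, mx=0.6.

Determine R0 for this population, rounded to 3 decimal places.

0.729

lx = nx/n0 = nx/250: 1, 0.74, 0.52, 0.388, 0.244, 0.124, 0.044, 0
lx·mx by age: 0, 0, 0.208, 0.2328, 0.1708, 0.0868, 0.0308, 0
R0 = Σ lx·mx = 0.7292 → 0.729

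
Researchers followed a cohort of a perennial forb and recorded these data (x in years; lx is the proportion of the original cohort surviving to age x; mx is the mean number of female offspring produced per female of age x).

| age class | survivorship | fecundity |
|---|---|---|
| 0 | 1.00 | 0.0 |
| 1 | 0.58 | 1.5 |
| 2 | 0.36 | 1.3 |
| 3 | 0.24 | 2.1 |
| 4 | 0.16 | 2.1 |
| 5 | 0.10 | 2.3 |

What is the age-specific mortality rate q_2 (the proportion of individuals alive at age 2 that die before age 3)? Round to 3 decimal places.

0.333

q_2 = (l_2 − l_3) / l_2 = (0.36 − 0.24) / 0.36
     = 0.12 / 0.36 = 0.333333… → 0.333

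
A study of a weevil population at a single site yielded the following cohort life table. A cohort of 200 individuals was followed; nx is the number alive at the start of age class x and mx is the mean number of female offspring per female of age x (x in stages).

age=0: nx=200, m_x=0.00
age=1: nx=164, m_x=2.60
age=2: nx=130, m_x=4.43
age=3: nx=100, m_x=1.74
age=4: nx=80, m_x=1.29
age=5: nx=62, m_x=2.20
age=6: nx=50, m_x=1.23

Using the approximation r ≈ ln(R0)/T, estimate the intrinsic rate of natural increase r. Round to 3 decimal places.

0.829

lx = nx/n0 = nx/200: 1, 0.82, 0.65, 0.5, 0.4, 0.31, 0.25
R0 = Σ lx·mx = 0 + 2.132 + 2.8795 + 0.87 + 0.516 + 0.682 + 0.3075 = 7.387
Σ x·lx·mx = 17.82; T = 17.82/7.387 = 2.41235…
r ≈ ln(R0)/T = ln(7.387)/2.41235… = 0.82895… → 0.829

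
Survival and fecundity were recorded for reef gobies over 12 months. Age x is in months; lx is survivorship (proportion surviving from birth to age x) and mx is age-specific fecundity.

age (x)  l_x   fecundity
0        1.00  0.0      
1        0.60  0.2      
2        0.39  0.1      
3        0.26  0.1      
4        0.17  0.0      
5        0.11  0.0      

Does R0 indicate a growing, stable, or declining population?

R0 = Σ lx·mx = 0 + 0.12 + 0.039 + 0.026 + 0 + 0 = 0.185
R0 < 1, so the population is declining.

declining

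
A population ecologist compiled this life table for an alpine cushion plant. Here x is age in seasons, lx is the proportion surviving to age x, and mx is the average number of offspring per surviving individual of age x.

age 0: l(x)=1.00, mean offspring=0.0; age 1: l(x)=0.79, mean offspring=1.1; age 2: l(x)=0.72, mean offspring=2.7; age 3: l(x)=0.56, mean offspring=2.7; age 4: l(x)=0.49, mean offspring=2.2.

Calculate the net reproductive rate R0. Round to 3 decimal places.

lx·mx by age: 0, 0.869, 1.944, 1.512, 1.078
R0 = Σ lx·mx = 5.403 → 5.403

5.403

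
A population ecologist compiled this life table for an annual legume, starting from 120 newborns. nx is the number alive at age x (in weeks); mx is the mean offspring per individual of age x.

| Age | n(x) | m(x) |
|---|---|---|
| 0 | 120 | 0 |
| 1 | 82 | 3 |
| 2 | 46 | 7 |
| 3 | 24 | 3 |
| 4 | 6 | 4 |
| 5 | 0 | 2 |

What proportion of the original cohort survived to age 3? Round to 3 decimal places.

l_3 = n_3/n_0 = 24/120 = 0.2 → 0.200

0.200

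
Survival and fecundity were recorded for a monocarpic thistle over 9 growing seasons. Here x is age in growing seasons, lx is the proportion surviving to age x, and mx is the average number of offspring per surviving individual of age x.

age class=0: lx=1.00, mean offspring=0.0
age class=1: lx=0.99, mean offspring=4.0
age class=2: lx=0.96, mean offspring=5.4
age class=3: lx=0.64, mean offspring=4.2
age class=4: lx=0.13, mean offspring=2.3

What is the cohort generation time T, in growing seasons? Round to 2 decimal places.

1.94

lx·mx: 0, 3.96, 5.184, 2.688, 0.299 → R0 = 12.131
x·lx·mx: 0, 3.96, 10.368, 8.064, 1.196 → Σ = 23.588
T = 23.588 / 12.131 = 1.94444… → 1.94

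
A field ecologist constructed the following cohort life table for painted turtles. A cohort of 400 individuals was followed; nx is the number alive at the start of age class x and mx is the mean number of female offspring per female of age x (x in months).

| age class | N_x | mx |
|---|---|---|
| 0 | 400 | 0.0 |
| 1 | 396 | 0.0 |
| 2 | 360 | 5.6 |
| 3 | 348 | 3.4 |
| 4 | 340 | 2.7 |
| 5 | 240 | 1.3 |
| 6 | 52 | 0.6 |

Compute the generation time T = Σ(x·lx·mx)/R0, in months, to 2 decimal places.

lx = nx/n0 = nx/400: 1, 0.99, 0.9, 0.87, 0.85, 0.6, 0.13
lx·mx: 0, 0, 5.04, 2.958, 2.295, 0.78, 0.078 → R0 = 11.151
x·lx·mx: 0, 0, 10.08, 8.874, 9.18, 3.9, 0.468 → Σ = 32.502
T = 32.502 / 11.151 = 2.914716… → 2.91

2.91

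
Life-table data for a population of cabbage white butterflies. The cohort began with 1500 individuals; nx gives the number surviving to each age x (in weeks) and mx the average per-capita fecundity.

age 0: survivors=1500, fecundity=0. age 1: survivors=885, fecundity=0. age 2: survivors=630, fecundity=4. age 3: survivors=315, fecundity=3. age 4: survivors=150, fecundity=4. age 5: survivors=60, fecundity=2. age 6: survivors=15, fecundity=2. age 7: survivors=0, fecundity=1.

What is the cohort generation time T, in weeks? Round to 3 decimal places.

2.623

lx = nx/n0 = nx/1500: 1, 0.59, 0.42, 0.21, 0.1, 0.04, 0.01, 0
lx·mx: 0, 0, 1.68, 0.63, 0.4, 0.08, 0.02, 0 → R0 = 2.81
x·lx·mx: 0, 0, 3.36, 1.89, 1.6, 0.4, 0.12, 0 → Σ = 7.37
T = 7.37 / 2.81 = 2.622776… → 2.623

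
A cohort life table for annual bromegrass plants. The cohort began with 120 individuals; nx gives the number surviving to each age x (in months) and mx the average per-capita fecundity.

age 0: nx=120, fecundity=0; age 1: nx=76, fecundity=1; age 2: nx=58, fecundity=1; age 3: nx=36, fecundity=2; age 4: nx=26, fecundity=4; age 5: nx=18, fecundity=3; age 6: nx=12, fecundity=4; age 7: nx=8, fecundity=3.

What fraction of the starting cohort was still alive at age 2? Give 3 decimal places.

l_2 = n_2/n_0 = 58/120 = 0.483333… → 0.483

0.483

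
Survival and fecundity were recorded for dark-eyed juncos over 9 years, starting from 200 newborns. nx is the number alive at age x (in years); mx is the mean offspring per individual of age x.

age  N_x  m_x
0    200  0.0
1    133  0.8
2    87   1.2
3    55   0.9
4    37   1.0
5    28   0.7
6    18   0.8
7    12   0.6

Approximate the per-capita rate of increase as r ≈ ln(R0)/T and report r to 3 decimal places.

0.210

lx = nx/n0 = nx/200: 1, 0.665, 0.435, 0.275, 0.185, 0.14, 0.09, 0.06
R0 = Σ lx·mx = 0 + 0.532 + 0.522 + 0.2475 + 0.185 + 0.098 + 0.072 + 0.036 = 1.6925
Σ x·lx·mx = 4.2325; T = 4.2325/1.6925 = 2.50074…
r ≈ ln(R0)/T = ln(1.6925)/2.50074… = 0.21042… → 0.210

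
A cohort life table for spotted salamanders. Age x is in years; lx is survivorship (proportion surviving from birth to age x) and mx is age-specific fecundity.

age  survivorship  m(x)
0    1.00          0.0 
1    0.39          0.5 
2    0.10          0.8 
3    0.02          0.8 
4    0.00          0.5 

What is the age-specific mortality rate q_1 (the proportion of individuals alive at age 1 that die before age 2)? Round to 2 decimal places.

q_1 = (l_1 − l_2) / l_1 = (0.39 − 0.1) / 0.39
     = 0.29 / 0.39 = 0.74359… → 0.74

0.74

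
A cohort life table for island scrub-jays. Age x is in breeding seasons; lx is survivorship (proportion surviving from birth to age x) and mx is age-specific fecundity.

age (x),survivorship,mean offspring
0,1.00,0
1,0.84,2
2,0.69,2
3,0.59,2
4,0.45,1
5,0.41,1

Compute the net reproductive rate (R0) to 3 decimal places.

5.100

lx·mx by age: 0, 1.68, 1.38, 1.18, 0.45, 0.41
R0 = Σ lx·mx = 5.1 → 5.100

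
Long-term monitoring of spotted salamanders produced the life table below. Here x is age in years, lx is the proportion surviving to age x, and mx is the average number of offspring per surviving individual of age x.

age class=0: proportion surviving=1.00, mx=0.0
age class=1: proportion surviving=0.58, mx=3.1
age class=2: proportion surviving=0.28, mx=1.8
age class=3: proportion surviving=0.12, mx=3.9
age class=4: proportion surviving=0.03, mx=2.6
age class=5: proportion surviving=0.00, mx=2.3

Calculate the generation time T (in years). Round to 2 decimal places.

lx·mx: 0, 1.798, 0.504, 0.468, 0.078, 0 → R0 = 2.848
x·lx·mx: 0, 1.798, 1.008, 1.404, 0.312, 0 → Σ = 4.522
T = 4.522 / 2.848 = 1.587781… → 1.59

1.59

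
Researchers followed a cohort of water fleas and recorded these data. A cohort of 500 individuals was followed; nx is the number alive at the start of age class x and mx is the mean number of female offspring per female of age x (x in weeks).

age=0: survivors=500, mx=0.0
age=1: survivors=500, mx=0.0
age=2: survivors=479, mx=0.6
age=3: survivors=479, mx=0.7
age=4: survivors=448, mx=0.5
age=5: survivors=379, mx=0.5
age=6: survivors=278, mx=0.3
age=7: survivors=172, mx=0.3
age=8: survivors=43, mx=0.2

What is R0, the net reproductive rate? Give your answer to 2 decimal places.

2.36

lx = nx/n0 = nx/500: 1, 1, 0.958, 0.958, 0.896, 0.758, 0.556, 0.344, 0.086
lx·mx by age: 0, 0, 0.5748, 0.6706, 0.448, 0.379, 0.1668, 0.1032, 0.0172
R0 = Σ lx·mx = 2.3596 → 2.36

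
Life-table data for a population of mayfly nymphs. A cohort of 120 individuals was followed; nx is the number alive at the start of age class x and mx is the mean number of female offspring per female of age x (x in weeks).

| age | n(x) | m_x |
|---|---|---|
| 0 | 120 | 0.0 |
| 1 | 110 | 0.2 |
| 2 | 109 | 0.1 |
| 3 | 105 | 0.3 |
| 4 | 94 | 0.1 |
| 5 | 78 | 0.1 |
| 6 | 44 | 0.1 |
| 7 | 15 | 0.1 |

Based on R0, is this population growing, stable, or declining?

lx = nx/n0 = nx/120: 1, 0.91667…, 0.90833…, 0.875, 0.78333…, 0.65, 0.36667…, 0.125
R0 = Σ lx·mx = 0 + 0.183333… + 0.090833… + 0.2625 + 0.078333… + 0.065 + 0.036667… + 0.0125 = 0.729167…
R0 < 1, so the population is declining.

declining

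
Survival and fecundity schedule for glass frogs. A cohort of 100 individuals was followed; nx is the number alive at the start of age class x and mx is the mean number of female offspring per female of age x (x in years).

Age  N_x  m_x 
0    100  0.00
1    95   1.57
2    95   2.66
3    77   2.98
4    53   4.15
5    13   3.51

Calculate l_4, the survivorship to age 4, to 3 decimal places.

l_4 = n_4/n_0 = 53/100 = 0.53 → 0.530

0.530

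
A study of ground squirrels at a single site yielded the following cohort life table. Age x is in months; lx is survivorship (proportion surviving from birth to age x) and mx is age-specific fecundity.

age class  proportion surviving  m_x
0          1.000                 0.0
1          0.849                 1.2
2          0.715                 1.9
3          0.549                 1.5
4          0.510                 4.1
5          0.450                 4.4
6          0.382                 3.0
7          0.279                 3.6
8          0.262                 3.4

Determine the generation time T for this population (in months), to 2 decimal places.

4.41

lx·mx: 0, 1.0188, 1.3585, 0.8235, 2.091, 1.98, 1.146, 1.0044, 0.8908 → R0 = 10.313
x·lx·mx: 0, 1.0188, 2.717, 2.4705, 8.364, 9.9, 6.876, 7.0308, 7.1264 → Σ = 45.5035
T = 45.5035 / 10.313 = 4.412247… → 4.41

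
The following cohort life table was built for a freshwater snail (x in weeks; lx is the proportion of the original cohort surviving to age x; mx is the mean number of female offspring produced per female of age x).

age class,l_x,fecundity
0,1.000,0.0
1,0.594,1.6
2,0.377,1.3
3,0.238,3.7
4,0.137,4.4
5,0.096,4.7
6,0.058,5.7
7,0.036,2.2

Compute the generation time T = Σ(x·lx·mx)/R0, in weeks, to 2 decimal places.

lx·mx: 0, 0.9504, 0.4901, 0.8806, 0.6028, 0.4512, 0.3306, 0.0792 → R0 = 3.7849
x·lx·mx: 0, 0.9504, 0.9802, 2.6418, 2.4112, 2.256, 1.9836, 0.5544 → Σ = 11.7776
T = 11.7776 / 3.7849 = 3.111733… → 3.11

3.11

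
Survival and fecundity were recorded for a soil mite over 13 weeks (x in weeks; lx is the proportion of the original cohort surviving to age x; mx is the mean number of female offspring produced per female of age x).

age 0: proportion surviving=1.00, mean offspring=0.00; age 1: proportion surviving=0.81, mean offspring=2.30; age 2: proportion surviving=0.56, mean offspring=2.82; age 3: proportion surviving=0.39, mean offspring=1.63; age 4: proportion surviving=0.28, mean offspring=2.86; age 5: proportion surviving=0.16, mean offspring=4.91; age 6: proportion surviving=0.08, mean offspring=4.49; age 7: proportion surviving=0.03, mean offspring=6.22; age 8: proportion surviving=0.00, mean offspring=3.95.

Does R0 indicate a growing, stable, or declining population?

growing

R0 = Σ lx·mx = 0 + 1.863 + 1.5792 + 0.6357 + 0.8008 + 0.7856 + 0.3592 + 0.1866 + 0 = 6.2101
R0 > 1, so the population is growing.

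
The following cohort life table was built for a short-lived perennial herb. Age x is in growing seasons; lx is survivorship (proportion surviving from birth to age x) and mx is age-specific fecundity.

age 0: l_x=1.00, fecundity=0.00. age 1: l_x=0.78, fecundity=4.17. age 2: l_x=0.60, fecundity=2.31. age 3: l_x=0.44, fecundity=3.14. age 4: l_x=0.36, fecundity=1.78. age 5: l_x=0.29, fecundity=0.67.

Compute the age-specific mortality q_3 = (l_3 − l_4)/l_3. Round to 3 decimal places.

q_3 = (l_3 − l_4) / l_3 = (0.44 − 0.36) / 0.44
     = 0.08 / 0.44 = 0.181818… → 0.182

0.182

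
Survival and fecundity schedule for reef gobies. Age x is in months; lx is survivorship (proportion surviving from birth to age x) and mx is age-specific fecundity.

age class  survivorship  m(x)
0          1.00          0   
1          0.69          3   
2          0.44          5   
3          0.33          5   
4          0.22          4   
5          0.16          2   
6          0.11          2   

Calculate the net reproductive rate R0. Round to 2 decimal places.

7.34

lx·mx by age: 0, 2.07, 2.2, 1.65, 0.88, 0.32, 0.22
R0 = Σ lx·mx = 7.34 → 7.34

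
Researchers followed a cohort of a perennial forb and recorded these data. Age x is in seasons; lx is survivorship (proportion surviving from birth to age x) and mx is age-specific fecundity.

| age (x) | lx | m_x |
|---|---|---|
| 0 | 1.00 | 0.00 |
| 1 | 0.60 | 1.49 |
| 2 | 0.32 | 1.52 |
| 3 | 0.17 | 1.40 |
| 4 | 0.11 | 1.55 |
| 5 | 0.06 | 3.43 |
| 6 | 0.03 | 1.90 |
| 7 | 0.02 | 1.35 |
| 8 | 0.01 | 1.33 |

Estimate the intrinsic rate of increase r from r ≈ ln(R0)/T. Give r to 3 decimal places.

0.313

R0 = Σ lx·mx = 0 + 0.894 + 0.4864 + 0.238 + 0.1705 + 0.2058 + 0.057 + 0.027 + 0.0133 = 2.092
Σ x·lx·mx = 4.9292; T = 4.9292/2.092 = 2.35621…
r ≈ ln(R0)/T = ln(2.092)/2.35621… = 0.31327… → 0.313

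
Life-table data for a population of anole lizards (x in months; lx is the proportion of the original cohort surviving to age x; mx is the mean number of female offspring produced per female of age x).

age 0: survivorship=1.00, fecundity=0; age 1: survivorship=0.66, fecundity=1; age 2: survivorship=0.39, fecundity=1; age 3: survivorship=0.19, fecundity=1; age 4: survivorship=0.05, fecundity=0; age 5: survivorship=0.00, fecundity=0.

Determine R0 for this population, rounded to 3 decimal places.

lx·mx by age: 0, 0.66, 0.39, 0.19, 0, 0
R0 = Σ lx·mx = 1.24 → 1.240

1.240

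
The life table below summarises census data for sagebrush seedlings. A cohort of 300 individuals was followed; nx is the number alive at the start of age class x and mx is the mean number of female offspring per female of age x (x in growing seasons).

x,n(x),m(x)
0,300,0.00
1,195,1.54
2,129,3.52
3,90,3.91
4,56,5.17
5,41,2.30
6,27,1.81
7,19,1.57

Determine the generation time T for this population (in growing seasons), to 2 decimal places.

2.80

lx = nx/n0 = nx/300: 1, 0.65, 0.43, 0.3, 0.18667…, 0.13667…, 0.09, 0.06333…
lx·mx: 0, 1.001, 1.5136, 1.173, 0.965067…, 0.314333…, 0.1629, 0.099433… → R0 = 5.229333…
x·lx·mx: 0, 1.001, 3.0272, 3.519, 3.860267…, 1.571667…, 0.9774, 0.696033… → Σ = 14.652567…
T = 14.652567… / 5.229333… = 2.801995… → 2.80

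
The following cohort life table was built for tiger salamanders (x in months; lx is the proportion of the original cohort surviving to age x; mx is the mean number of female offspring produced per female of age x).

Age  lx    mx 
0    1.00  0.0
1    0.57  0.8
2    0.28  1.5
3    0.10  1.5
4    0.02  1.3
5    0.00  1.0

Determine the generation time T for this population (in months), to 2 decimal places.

1.76

lx·mx: 0, 0.456, 0.42, 0.15, 0.026, 0 → R0 = 1.052
x·lx·mx: 0, 0.456, 0.84, 0.45, 0.104, 0 → Σ = 1.85
T = 1.85 / 1.052 = 1.758555… → 1.76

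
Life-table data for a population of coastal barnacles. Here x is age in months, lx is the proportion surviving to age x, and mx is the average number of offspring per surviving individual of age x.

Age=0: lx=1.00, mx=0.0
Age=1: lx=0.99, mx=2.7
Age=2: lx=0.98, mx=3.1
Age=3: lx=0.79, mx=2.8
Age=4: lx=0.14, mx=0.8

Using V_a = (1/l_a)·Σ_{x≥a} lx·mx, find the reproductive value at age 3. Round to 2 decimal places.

2.94

lx·mx for x ≥ 3: 2.212, 0.112 → sum = 2.324
V_3 = 2.324 / l_3 = 2.324 / 0.79 = 2.941772… → 2.94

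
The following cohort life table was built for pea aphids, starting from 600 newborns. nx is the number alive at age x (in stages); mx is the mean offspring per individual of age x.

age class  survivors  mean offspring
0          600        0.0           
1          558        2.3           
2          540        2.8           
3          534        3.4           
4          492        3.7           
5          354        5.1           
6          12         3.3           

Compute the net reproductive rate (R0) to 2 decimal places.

13.79

lx = nx/n0 = nx/600: 1, 0.93, 0.9, 0.89, 0.82, 0.59, 0.02
lx·mx by age: 0, 2.139, 2.52, 3.026, 3.034, 3.009, 0.066
R0 = Σ lx·mx = 13.794 → 13.79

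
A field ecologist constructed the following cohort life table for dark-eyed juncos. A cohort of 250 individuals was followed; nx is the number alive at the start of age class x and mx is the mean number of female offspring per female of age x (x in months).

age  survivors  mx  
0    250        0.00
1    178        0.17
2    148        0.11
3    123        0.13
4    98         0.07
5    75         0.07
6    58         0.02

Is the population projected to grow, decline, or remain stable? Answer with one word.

lx = nx/n0 = nx/250: 1, 0.712, 0.592, 0.492, 0.392, 0.3, 0.232
R0 = Σ lx·mx = 0 + 0.12104 + 0.06512 + 0.06396 + 0.02744 + 0.021 + 0.00464 = 0.3032
R0 < 1, so the population is declining.

declining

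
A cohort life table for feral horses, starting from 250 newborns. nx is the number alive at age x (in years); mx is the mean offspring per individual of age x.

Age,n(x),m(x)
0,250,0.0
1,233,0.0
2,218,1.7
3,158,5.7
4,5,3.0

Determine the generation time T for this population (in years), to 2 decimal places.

lx = nx/n0 = nx/250: 1, 0.932, 0.872, 0.632, 0.02
lx·mx: 0, 0, 1.4824, 3.6024, 0.06 → R0 = 5.1448
x·lx·mx: 0, 0, 2.9648, 10.8072, 0.24 → Σ = 14.012
T = 14.012 / 5.1448 = 2.723527… → 2.72

2.72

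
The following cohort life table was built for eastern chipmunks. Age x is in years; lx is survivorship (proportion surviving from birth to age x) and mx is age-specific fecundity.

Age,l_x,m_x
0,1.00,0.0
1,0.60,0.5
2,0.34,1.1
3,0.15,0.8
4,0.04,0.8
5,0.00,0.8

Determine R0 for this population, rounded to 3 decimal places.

0.826

lx·mx by age: 0, 0.3, 0.374, 0.12, 0.032, 0
R0 = Σ lx·mx = 0.826 → 0.826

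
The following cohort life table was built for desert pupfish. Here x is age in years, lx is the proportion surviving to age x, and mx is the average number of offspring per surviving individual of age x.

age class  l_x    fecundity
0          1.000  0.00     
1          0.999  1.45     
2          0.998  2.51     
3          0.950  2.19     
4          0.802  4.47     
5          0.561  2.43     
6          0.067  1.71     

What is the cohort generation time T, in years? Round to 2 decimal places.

lx·mx: 0, 1.44855, 2.50498, 2.0805, 3.58494, 1.36323, 0.11457 → R0 = 11.09677
x·lx·mx: 0, 1.44855, 5.00996, 6.2415, 14.33976, 6.81615, 0.68742 → Σ = 34.54334
T = 34.54334 / 11.09677 = 3.112918… → 3.11

3.11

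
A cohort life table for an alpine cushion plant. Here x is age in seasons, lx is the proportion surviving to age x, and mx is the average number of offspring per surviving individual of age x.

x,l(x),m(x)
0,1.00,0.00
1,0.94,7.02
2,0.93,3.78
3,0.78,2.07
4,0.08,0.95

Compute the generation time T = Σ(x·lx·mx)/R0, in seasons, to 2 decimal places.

lx·mx: 0, 6.5988, 3.5154, 1.6146, 0.076 → R0 = 11.8048
x·lx·mx: 0, 6.5988, 7.0308, 4.8438, 0.304 → Σ = 18.7774
T = 18.7774 / 11.8048 = 1.590658… → 1.59

1.59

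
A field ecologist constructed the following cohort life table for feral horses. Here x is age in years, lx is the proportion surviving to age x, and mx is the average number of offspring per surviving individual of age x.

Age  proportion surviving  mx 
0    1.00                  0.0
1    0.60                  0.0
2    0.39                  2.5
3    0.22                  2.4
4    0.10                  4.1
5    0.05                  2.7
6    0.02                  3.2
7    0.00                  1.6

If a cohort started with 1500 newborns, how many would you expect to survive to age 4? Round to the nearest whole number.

Expected survivors = N0 · l_4 = 1500 × 0.10 = 150 → 150

150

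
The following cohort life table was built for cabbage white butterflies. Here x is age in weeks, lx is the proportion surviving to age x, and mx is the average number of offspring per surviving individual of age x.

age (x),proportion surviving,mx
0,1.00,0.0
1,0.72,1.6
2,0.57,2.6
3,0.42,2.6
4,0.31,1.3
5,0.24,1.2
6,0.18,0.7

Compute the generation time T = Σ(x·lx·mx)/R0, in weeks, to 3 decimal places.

lx·mx: 0, 1.152, 1.482, 1.092, 0.403, 0.288, 0.126 → R0 = 4.543
x·lx·mx: 0, 1.152, 2.964, 3.276, 1.612, 1.44, 0.756 → Σ = 11.2
T = 11.2 / 4.543 = 2.465331… → 2.465

2.465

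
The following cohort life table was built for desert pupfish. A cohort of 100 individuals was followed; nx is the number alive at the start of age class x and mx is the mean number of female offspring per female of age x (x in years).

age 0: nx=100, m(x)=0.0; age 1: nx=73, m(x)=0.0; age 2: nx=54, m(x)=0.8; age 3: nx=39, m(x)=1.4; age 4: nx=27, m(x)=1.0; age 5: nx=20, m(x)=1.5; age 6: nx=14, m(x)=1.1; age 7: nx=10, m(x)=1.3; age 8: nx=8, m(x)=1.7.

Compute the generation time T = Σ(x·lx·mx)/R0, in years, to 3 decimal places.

lx = nx/n0 = nx/100: 1, 0.73, 0.54, 0.39, 0.27, 0.2, 0.14, 0.1, 0.08
lx·mx: 0, 0, 0.432, 0.546, 0.27, 0.3, 0.154, 0.13, 0.136 → R0 = 1.968
x·lx·mx: 0, 0, 0.864, 1.638, 1.08, 1.5, 0.924, 0.91, 1.088 → Σ = 8.004
T = 8.004 / 1.968 = 4.067073… → 4.067

4.067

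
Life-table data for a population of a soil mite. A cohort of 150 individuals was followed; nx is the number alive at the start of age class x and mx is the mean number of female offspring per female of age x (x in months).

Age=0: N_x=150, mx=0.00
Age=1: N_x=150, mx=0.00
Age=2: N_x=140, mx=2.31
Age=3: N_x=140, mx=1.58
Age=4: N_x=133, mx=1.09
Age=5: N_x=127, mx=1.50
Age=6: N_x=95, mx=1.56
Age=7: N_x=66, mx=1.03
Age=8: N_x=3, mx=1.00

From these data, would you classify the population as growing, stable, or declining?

lx = nx/n0 = nx/150: 1, 1, 0.93333…, 0.93333…, 0.88667…, 0.84667…, 0.63333…, 0.44, 0.02
R0 = Σ lx·mx = 0 + 0 + 2.156… + 1.474667… + 0.966467… + 1.27… + 0.988… + 0.4532 + 0.02 = 7.328333…
R0 > 1, so the population is growing.

growing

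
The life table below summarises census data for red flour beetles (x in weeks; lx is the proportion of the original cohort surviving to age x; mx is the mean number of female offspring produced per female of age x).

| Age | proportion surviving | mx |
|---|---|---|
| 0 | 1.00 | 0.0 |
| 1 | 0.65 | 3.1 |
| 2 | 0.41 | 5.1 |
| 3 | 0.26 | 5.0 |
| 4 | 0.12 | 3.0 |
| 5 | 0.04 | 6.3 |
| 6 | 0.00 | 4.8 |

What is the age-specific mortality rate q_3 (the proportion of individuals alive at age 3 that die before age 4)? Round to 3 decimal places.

q_3 = (l_3 − l_4) / l_3 = (0.26 − 0.12) / 0.26
     = 0.14 / 0.26 = 0.538462… → 0.538

0.538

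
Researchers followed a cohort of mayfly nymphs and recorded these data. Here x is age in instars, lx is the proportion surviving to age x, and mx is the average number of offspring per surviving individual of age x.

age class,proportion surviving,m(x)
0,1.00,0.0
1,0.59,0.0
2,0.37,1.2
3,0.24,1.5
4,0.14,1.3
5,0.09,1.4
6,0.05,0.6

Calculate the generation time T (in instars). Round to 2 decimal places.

3.07

lx·mx: 0, 0, 0.444, 0.36, 0.182, 0.126, 0.03 → R0 = 1.142
x·lx·mx: 0, 0, 0.888, 1.08, 0.728, 0.63, 0.18 → Σ = 3.506
T = 3.506 / 1.142 = 3.070053… → 3.07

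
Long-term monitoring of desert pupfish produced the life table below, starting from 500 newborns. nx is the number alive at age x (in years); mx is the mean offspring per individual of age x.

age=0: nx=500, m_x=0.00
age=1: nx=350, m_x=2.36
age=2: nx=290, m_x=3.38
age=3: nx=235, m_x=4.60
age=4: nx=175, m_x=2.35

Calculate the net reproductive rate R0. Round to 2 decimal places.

6.60

lx = nx/n0 = nx/500: 1, 0.7, 0.58, 0.47, 0.35
lx·mx by age: 0, 1.652, 1.9604, 2.162, 0.8225
R0 = Σ lx·mx = 6.5969 → 6.60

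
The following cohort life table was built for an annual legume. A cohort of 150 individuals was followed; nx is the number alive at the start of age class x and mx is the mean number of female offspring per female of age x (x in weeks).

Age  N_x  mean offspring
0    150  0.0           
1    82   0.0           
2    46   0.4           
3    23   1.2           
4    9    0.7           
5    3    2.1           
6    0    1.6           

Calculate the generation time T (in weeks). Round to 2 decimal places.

3.01

lx = nx/n0 = nx/150: 1, 0.54667…, 0.30667…, 0.15333…, 0.06, 0.02, 0
lx·mx: 0, 0, 0.122667…, 0.184…, 0.042, 0.042, 0 → R0 = 0.390667…
x·lx·mx: 0, 0, 0.245333…, 0.552…, 0.168, 0.21, 0 → Σ = 1.175333…
T = 1.175333… / 0.390667… = 3.008532… → 3.01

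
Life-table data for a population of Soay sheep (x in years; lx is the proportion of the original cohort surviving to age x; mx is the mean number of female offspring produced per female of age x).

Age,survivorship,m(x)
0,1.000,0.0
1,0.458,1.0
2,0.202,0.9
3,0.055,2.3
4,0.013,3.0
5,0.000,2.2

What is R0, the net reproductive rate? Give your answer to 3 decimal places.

lx·mx by age: 0, 0.458, 0.1818, 0.1265, 0.039, 0
R0 = Σ lx·mx = 0.8053 → 0.805

0.805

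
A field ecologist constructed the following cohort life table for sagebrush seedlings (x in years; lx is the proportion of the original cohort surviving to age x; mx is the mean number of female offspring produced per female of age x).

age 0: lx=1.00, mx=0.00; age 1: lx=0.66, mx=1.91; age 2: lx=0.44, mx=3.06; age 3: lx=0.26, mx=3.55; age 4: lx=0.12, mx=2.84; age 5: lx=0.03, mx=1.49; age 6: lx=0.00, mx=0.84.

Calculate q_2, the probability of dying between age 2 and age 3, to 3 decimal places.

0.409

q_2 = (l_2 − l_3) / l_2 = (0.44 − 0.26) / 0.44
     = 0.18 / 0.44 = 0.409091… → 0.409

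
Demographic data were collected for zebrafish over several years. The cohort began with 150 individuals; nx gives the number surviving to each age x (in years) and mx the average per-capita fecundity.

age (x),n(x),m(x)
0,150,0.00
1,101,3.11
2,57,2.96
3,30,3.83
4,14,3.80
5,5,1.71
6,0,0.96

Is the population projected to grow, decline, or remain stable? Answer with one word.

lx = nx/n0 = nx/150: 1, 0.67333…, 0.38, 0.2, 0.09333…, 0.03333…, 0
R0 = Σ lx·mx = 0 + 2.094067… + 1.1248 + 0.766 + 0.354667… + 0.057… + 0 = 4.396533…
R0 > 1, so the population is growing.

growing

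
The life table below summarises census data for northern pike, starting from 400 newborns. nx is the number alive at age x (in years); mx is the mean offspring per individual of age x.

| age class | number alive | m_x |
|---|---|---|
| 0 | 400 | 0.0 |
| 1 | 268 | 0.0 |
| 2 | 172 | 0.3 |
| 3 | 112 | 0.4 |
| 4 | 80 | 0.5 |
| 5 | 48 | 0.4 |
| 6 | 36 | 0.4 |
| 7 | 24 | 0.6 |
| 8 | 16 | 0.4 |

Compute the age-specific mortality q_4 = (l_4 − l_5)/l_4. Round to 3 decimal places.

lx = nx/n0 = nx/400: 1, 0.67, 0.43, 0.28, 0.2, 0.12, 0.09, 0.06, 0.04
q_4 = (l_4 − l_5) / l_4 = (0.2 − 0.12) / 0.2
     = 0.08 / 0.2 = 0.4 → 0.400

0.400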